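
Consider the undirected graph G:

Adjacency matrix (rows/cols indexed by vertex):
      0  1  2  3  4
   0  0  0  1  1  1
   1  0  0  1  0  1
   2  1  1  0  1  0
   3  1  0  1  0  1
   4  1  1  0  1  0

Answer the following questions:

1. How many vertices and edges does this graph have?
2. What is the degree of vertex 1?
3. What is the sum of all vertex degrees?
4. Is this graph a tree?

Count: 5 vertices, 7 edges.
Vertex 1 has neighbors [2, 4], degree = 2.
Handshaking lemma: 2 * 7 = 14.
A tree on 5 vertices has 4 edges. This graph has 7 edges (3 extra). Not a tree.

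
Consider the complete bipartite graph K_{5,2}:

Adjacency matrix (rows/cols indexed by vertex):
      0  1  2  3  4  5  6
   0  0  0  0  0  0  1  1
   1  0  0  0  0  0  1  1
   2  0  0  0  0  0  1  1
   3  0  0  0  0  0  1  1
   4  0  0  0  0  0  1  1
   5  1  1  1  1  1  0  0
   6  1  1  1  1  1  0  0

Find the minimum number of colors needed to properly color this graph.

K_{5,2} is bipartite: vertices split into two independent sets of size 5 and 2.
Color one set 0, the other 1. No adjacent vertices share a color.
Chromatic number = 2.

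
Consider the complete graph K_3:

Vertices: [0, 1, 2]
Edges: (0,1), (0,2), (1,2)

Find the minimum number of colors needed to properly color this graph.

In K_3, every vertex is adjacent to every other vertex.
Each vertex needs a unique color.
Chromatic number = 3.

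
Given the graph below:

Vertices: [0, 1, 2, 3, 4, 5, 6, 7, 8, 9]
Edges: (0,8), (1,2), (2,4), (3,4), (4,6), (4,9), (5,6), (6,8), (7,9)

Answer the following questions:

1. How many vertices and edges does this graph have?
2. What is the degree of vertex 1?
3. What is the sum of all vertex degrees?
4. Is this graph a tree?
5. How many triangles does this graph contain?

Count: 10 vertices, 9 edges.
Vertex 1 has neighbors [2], degree = 1.
Handshaking lemma: 2 * 9 = 18.
A graph is a tree iff it is connected and has exactly n-1 edges. This graph is connected (all 10 vertices in one component) and has 10-1 = 9 edges. It is a tree.
Number of triangles = 0.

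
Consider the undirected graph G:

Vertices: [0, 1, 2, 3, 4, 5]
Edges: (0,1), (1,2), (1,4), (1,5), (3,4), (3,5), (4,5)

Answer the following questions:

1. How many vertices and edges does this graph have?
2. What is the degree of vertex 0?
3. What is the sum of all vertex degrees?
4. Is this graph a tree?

Count: 6 vertices, 7 edges.
Vertex 0 has neighbors [1], degree = 1.
Handshaking lemma: 2 * 7 = 14.
A tree on 6 vertices has 5 edges. This graph has 7 edges (2 extra). Not a tree.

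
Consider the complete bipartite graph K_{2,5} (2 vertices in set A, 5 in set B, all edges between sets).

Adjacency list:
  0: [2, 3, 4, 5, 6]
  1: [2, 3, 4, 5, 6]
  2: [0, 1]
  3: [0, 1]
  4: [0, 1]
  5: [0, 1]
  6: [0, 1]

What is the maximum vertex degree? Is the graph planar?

Set-A vertices have degree 5; set-B vertices have degree 2. Maximum degree = max(2,5) = 5.
min(2,5) <= 2, so K_{2,5} avoids a K_{3,3} subdivision and is planar.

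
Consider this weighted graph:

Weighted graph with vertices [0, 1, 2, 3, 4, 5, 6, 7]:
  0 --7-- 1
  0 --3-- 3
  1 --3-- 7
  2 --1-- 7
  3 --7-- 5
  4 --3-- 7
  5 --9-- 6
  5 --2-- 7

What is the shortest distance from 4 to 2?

Using Dijkstra's algorithm from vertex 4:
Shortest path: 4 -> 7 -> 2
Total weight: 3 + 1 = 4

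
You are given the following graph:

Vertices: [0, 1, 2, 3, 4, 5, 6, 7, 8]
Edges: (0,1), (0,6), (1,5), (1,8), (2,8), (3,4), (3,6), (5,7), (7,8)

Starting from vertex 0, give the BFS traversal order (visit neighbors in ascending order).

BFS from vertex 0 (neighbors processed in ascending order):
Visit order: 0, 1, 6, 5, 8, 3, 7, 2, 4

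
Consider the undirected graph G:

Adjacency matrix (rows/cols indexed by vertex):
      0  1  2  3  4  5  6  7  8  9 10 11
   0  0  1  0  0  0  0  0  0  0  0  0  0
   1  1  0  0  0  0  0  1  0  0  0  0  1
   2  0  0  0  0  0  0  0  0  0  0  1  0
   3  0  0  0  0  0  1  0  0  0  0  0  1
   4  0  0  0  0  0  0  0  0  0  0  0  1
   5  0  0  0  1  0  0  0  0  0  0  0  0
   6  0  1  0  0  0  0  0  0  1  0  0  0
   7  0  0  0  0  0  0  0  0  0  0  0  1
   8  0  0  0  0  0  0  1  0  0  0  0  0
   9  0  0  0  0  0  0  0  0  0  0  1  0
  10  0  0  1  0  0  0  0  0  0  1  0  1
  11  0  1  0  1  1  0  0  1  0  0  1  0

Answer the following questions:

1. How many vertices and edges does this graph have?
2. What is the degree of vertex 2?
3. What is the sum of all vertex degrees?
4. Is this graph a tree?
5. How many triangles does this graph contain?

Count: 12 vertices, 11 edges.
Vertex 2 has neighbors [10], degree = 1.
Handshaking lemma: 2 * 11 = 22.
A graph is a tree iff it is connected and has exactly n-1 edges. This graph is connected (all 12 vertices in one component) and has 12-1 = 11 edges. It is a tree.
Number of triangles = 0.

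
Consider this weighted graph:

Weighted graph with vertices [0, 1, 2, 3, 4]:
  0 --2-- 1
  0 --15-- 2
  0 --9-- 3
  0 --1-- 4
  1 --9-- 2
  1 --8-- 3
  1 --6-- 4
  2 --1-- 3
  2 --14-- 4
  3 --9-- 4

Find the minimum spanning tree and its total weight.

Applying Kruskal's algorithm (sort edges by weight, add if no cycle):
  Add (0,4) w=1
  Add (2,3) w=1
  Add (0,1) w=2
  Skip (1,4) w=6 (creates cycle)
  Add (1,3) w=8
  Skip (0,3) w=9 (creates cycle)
  Skip (1,2) w=9 (creates cycle)
  Skip (3,4) w=9 (creates cycle)
  Skip (2,4) w=14 (creates cycle)
  Skip (0,2) w=15 (creates cycle)
MST weight = 12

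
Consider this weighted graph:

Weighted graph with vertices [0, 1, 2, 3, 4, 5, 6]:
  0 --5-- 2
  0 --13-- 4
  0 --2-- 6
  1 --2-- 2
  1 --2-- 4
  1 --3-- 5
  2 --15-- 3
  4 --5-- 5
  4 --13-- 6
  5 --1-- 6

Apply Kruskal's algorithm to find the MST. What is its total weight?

Applying Kruskal's algorithm (sort edges by weight, add if no cycle):
  Add (5,6) w=1
  Add (0,6) w=2
  Add (1,2) w=2
  Add (1,4) w=2
  Add (1,5) w=3
  Skip (0,2) w=5 (creates cycle)
  Skip (4,5) w=5 (creates cycle)
  Skip (0,4) w=13 (creates cycle)
  Skip (4,6) w=13 (creates cycle)
  Add (2,3) w=15
MST weight = 25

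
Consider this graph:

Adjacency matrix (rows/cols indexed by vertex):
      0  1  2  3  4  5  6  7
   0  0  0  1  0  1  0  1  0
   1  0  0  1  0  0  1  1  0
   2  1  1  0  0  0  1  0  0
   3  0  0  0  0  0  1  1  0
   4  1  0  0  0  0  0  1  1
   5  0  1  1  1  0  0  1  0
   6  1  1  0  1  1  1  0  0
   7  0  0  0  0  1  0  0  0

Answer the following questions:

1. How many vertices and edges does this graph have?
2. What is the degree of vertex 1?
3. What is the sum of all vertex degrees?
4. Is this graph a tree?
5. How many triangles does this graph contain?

Count: 8 vertices, 12 edges.
Vertex 1 has neighbors [2, 5, 6], degree = 3.
Handshaking lemma: 2 * 12 = 24.
A tree on 8 vertices has 7 edges. This graph has 12 edges (5 extra). Not a tree.
Number of triangles = 4.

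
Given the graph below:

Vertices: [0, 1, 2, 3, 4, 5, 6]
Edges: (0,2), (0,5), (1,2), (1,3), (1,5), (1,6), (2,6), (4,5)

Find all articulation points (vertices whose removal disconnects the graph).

An articulation point is a vertex whose removal disconnects the graph.
Articulation points: [1, 5]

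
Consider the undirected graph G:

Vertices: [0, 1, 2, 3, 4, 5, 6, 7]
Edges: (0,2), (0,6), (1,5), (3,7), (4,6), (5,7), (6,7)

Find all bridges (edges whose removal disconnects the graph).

A bridge is an edge whose removal increases the number of connected components.
Bridges found: (0,2), (0,6), (1,5), (3,7), (4,6), (5,7), (6,7)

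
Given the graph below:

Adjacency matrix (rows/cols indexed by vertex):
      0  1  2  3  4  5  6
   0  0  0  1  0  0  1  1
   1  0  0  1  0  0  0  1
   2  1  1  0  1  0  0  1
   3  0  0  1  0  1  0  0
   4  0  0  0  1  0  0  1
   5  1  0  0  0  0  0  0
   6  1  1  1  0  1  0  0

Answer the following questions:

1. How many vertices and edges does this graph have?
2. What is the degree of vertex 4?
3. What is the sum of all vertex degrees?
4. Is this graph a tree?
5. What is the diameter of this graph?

Count: 7 vertices, 9 edges.
Vertex 4 has neighbors [3, 6], degree = 2.
Handshaking lemma: 2 * 9 = 18.
A tree on 7 vertices has 6 edges. This graph has 9 edges (3 extra). Not a tree.
Diameter (longest shortest path) = 3.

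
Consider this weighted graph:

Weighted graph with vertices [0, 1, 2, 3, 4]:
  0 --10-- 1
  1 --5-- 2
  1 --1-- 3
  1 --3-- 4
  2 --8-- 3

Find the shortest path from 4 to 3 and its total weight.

Using Dijkstra's algorithm from vertex 4:
Shortest path: 4 -> 1 -> 3
Total weight: 3 + 1 = 4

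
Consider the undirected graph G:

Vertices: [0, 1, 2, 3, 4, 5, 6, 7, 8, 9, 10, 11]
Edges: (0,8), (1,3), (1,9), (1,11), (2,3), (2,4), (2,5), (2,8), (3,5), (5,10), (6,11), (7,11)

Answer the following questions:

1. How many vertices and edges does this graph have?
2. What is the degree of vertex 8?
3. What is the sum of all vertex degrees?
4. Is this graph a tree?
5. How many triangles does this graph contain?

Count: 12 vertices, 12 edges.
Vertex 8 has neighbors [0, 2], degree = 2.
Handshaking lemma: 2 * 12 = 24.
A tree on 12 vertices has 11 edges. This graph has 12 edges (1 extra). Not a tree.
Number of triangles = 1.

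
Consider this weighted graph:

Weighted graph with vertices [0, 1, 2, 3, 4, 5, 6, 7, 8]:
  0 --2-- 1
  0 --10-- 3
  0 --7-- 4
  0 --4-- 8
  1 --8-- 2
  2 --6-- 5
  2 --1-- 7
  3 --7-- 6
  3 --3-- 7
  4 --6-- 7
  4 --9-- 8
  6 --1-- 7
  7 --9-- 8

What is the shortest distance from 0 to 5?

Using Dijkstra's algorithm from vertex 0:
Shortest path: 0 -> 1 -> 2 -> 5
Total weight: 2 + 8 + 6 = 16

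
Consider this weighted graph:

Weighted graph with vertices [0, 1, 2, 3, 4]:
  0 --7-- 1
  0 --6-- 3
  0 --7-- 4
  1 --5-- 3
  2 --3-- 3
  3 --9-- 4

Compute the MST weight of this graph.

Applying Kruskal's algorithm (sort edges by weight, add if no cycle):
  Add (2,3) w=3
  Add (1,3) w=5
  Add (0,3) w=6
  Add (0,4) w=7
  Skip (0,1) w=7 (creates cycle)
  Skip (3,4) w=9 (creates cycle)
MST weight = 21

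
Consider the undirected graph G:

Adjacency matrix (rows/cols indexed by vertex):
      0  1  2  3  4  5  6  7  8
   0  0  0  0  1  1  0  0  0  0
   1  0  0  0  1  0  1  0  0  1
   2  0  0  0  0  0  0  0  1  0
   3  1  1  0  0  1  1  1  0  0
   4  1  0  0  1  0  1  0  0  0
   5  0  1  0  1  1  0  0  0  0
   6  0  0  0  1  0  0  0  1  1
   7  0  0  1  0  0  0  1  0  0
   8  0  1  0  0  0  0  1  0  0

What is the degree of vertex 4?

Vertex 4 has neighbors [0, 3, 5], so deg(4) = 3.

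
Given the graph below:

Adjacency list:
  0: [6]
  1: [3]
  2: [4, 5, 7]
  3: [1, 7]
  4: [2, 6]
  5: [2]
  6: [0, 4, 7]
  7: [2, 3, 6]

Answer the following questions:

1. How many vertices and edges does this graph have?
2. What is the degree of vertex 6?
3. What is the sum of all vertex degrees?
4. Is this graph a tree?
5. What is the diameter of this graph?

Count: 8 vertices, 8 edges.
Vertex 6 has neighbors [0, 4, 7], degree = 3.
Handshaking lemma: 2 * 8 = 16.
A tree on 8 vertices has 7 edges. This graph has 8 edges (1 extra). Not a tree.
Diameter (longest shortest path) = 4.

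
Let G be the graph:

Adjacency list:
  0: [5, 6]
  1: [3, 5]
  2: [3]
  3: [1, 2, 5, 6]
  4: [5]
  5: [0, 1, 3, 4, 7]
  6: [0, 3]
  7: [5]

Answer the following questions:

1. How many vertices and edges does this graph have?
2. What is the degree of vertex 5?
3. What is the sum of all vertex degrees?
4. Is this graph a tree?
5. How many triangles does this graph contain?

Count: 8 vertices, 9 edges.
Vertex 5 has neighbors [0, 1, 3, 4, 7], degree = 5.
Handshaking lemma: 2 * 9 = 18.
A tree on 8 vertices has 7 edges. This graph has 9 edges (2 extra). Not a tree.
Number of triangles = 1.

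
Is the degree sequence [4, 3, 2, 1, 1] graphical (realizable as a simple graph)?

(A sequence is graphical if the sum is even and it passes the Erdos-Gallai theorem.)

Sum of degrees = 11. Sum is odd, so the sequence is NOT graphical.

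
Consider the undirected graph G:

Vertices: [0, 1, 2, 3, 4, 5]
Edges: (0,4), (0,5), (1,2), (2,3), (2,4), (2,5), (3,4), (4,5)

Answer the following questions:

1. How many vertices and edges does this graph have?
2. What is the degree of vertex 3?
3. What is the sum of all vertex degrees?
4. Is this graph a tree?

Count: 6 vertices, 8 edges.
Vertex 3 has neighbors [2, 4], degree = 2.
Handshaking lemma: 2 * 8 = 16.
A tree on 6 vertices has 5 edges. This graph has 8 edges (3 extra). Not a tree.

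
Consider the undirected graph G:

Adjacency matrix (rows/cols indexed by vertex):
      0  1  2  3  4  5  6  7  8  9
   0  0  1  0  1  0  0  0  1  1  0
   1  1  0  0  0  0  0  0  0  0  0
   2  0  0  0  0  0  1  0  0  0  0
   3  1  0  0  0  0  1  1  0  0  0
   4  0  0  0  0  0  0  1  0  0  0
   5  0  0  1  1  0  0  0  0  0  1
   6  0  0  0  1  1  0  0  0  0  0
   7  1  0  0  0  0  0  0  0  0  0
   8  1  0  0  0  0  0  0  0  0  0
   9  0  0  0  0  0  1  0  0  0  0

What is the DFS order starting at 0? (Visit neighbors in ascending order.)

DFS from vertex 0 (neighbors processed in ascending order):
Visit order: 0, 1, 3, 5, 2, 9, 6, 4, 7, 8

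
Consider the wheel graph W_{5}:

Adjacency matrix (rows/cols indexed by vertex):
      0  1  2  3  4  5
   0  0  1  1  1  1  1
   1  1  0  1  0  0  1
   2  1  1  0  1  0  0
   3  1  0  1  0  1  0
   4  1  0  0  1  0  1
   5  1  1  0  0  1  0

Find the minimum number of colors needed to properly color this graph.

W_{5} = C_{5} plus a hub adjacent to every cycle vertex.
The outer cycle needs 3 colors (odd cycle); the hub is adjacent to all of them so needs a fresh color.
Chromatic number = 3 + 1 = 4.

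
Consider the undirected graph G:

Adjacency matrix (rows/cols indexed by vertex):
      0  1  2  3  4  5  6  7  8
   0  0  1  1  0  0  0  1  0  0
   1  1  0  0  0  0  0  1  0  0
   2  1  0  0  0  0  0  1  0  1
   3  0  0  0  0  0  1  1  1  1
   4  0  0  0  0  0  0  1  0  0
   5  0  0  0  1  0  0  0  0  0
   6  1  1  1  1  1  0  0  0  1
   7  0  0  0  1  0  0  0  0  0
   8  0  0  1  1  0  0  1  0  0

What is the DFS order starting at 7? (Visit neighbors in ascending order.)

DFS from vertex 7 (neighbors processed in ascending order):
Visit order: 7, 3, 5, 6, 0, 1, 2, 8, 4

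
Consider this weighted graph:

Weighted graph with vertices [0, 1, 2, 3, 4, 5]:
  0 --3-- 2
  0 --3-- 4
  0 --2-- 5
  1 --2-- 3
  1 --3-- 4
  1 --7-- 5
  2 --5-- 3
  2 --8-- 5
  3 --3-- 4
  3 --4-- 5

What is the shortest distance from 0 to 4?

Using Dijkstra's algorithm from vertex 0:
Shortest path: 0 -> 4
Total weight: 3 = 3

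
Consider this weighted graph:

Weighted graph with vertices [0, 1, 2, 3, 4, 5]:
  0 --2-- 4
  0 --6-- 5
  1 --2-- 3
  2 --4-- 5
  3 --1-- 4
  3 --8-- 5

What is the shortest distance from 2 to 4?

Using Dijkstra's algorithm from vertex 2:
Shortest path: 2 -> 5 -> 0 -> 4
Total weight: 4 + 6 + 2 = 12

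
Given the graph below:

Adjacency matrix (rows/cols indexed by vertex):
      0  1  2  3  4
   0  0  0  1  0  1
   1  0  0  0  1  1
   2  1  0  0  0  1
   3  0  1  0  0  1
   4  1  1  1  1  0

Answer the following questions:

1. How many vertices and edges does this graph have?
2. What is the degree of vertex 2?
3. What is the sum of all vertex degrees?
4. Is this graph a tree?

Count: 5 vertices, 6 edges.
Vertex 2 has neighbors [0, 4], degree = 2.
Handshaking lemma: 2 * 6 = 12.
A tree on 5 vertices has 4 edges. This graph has 6 edges (2 extra). Not a tree.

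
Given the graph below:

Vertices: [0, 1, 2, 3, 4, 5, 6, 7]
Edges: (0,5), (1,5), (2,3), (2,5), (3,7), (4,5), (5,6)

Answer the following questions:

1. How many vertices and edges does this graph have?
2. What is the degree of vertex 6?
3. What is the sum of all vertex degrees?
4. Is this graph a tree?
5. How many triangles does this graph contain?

Count: 8 vertices, 7 edges.
Vertex 6 has neighbors [5], degree = 1.
Handshaking lemma: 2 * 7 = 14.
A graph is a tree iff it is connected and has exactly n-1 edges. This graph is connected (all 8 vertices in one component) and has 8-1 = 7 edges. It is a tree.
Number of triangles = 0.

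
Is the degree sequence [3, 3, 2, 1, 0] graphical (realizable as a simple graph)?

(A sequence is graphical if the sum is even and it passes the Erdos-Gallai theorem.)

Sum of degrees = 9. Sum is odd, so the sequence is NOT graphical.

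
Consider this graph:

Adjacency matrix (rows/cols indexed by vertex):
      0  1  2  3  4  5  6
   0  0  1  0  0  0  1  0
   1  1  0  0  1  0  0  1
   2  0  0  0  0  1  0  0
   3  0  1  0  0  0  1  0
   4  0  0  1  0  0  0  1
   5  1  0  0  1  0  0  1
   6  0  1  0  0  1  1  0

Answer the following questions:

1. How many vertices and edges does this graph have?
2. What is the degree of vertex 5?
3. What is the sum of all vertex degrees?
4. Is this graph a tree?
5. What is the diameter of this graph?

Count: 7 vertices, 8 edges.
Vertex 5 has neighbors [0, 3, 6], degree = 3.
Handshaking lemma: 2 * 8 = 16.
A tree on 7 vertices has 6 edges. This graph has 8 edges (2 extra). Not a tree.
Diameter (longest shortest path) = 4.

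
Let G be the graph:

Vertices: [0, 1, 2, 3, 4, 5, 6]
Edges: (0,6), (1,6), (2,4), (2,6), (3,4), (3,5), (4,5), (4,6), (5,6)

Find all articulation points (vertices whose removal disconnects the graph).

An articulation point is a vertex whose removal disconnects the graph.
Articulation points: [6]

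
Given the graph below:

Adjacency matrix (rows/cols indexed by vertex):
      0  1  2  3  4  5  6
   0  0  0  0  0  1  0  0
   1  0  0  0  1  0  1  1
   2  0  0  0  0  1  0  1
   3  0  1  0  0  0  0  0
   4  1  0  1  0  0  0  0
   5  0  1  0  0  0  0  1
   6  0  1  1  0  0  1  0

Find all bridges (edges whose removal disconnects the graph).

A bridge is an edge whose removal increases the number of connected components.
Bridges found: (0,4), (1,3), (2,4), (2,6)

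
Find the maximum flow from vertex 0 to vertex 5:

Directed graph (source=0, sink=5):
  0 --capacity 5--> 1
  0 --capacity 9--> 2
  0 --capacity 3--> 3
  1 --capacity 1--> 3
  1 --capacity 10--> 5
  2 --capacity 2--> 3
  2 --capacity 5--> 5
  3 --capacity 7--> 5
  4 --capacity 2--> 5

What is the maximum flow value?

Computing max flow:
  Flow on (0->1): 5/5
  Flow on (0->2): 7/9
  Flow on (0->3): 3/3
  Flow on (1->5): 5/10
  Flow on (2->3): 2/2
  Flow on (2->5): 5/5
  Flow on (3->5): 5/7
Maximum flow = 15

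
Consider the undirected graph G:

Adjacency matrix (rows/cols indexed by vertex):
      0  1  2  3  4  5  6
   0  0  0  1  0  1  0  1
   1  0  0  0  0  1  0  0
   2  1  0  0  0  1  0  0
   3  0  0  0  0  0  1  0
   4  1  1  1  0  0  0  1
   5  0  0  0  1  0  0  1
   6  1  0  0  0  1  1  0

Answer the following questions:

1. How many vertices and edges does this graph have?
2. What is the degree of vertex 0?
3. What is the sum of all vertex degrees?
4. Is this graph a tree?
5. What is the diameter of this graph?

Count: 7 vertices, 8 edges.
Vertex 0 has neighbors [2, 4, 6], degree = 3.
Handshaking lemma: 2 * 8 = 16.
A tree on 7 vertices has 6 edges. This graph has 8 edges (2 extra). Not a tree.
Diameter (longest shortest path) = 4.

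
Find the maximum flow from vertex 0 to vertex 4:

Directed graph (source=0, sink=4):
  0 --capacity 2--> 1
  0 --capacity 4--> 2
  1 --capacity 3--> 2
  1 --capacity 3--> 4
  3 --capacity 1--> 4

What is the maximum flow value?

Computing max flow:
  Flow on (0->1): 2/2
  Flow on (1->4): 2/3
Maximum flow = 2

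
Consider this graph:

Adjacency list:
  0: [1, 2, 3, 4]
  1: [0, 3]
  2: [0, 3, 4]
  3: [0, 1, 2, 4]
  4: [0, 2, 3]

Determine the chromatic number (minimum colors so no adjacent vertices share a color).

The graph has a maximum clique of size 4 (lower bound on chromatic number).
A valid 4-coloring: {0: 0, 1: 2, 2: 2, 3: 1, 4: 3}.
Chromatic number = 4.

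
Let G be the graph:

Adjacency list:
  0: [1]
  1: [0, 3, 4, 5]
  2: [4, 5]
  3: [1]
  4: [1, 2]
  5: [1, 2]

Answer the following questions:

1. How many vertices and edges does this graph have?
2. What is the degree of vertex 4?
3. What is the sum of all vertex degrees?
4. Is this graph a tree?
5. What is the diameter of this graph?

Count: 6 vertices, 6 edges.
Vertex 4 has neighbors [1, 2], degree = 2.
Handshaking lemma: 2 * 6 = 12.
A tree on 6 vertices has 5 edges. This graph has 6 edges (1 extra). Not a tree.
Diameter (longest shortest path) = 3.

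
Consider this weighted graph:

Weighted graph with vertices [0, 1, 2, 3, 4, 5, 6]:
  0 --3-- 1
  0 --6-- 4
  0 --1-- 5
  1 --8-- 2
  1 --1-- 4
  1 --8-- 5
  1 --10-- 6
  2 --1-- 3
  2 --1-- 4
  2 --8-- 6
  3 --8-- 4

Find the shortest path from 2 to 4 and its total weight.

Using Dijkstra's algorithm from vertex 2:
Shortest path: 2 -> 4
Total weight: 1 = 1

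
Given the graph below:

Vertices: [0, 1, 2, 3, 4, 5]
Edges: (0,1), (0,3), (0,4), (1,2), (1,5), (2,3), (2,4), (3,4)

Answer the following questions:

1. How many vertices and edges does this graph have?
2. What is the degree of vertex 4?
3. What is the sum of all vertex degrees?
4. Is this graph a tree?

Count: 6 vertices, 8 edges.
Vertex 4 has neighbors [0, 2, 3], degree = 3.
Handshaking lemma: 2 * 8 = 16.
A tree on 6 vertices has 5 edges. This graph has 8 edges (3 extra). Not a tree.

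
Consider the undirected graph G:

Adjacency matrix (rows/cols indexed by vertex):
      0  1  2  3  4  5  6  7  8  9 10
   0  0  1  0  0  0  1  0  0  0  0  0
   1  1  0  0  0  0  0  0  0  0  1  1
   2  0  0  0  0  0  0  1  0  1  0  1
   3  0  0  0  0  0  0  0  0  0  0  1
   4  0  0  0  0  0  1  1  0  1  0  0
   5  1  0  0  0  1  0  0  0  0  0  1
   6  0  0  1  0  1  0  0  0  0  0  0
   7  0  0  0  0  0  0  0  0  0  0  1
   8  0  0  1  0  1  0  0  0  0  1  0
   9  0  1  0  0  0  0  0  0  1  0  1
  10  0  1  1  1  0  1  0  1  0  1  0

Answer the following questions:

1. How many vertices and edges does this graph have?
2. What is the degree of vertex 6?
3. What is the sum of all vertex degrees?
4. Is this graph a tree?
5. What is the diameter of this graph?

Count: 11 vertices, 15 edges.
Vertex 6 has neighbors [2, 4], degree = 2.
Handshaking lemma: 2 * 15 = 30.
A tree on 11 vertices has 10 edges. This graph has 15 edges (5 extra). Not a tree.
Diameter (longest shortest path) = 3.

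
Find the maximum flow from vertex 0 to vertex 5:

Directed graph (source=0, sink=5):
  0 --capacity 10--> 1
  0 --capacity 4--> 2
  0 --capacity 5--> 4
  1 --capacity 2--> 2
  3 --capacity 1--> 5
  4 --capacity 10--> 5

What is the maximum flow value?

Computing max flow:
  Flow on (0->4): 5/5
  Flow on (4->5): 5/10
Maximum flow = 5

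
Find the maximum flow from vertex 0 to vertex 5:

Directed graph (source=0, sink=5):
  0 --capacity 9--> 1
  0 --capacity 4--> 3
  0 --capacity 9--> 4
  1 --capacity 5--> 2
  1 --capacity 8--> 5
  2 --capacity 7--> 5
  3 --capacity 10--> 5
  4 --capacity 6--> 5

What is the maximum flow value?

Computing max flow:
  Flow on (0->1): 9/9
  Flow on (0->3): 4/4
  Flow on (0->4): 6/9
  Flow on (1->2): 1/5
  Flow on (1->5): 8/8
  Flow on (2->5): 1/7
  Flow on (3->5): 4/10
  Flow on (4->5): 6/6
Maximum flow = 19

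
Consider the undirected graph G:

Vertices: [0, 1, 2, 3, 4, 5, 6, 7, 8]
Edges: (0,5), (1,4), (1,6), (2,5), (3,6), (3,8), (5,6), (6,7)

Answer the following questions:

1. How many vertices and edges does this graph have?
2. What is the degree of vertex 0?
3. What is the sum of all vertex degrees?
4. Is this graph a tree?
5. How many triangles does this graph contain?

Count: 9 vertices, 8 edges.
Vertex 0 has neighbors [5], degree = 1.
Handshaking lemma: 2 * 8 = 16.
A graph is a tree iff it is connected and has exactly n-1 edges. This graph is connected (all 9 vertices in one component) and has 9-1 = 8 edges. It is a tree.
Number of triangles = 0.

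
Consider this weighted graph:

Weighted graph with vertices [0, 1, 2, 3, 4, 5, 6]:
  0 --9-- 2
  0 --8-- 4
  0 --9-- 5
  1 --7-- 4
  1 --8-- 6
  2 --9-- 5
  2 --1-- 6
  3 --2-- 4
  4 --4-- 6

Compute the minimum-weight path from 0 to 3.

Using Dijkstra's algorithm from vertex 0:
Shortest path: 0 -> 4 -> 3
Total weight: 8 + 2 = 10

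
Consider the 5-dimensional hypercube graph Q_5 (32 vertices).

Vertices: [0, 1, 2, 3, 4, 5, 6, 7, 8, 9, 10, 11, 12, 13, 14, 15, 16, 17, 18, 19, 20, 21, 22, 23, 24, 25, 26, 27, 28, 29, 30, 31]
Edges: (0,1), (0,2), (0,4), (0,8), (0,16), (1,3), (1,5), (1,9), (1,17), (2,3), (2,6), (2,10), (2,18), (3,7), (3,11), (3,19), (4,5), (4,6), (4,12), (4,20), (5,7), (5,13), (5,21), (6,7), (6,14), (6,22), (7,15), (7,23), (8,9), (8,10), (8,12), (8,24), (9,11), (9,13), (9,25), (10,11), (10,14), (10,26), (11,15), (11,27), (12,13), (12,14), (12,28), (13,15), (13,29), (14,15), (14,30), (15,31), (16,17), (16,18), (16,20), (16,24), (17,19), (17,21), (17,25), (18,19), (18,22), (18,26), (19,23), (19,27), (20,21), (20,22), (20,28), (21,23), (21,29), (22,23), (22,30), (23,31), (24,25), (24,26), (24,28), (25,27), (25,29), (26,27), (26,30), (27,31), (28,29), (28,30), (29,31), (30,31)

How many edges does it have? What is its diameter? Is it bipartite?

The 5-dimensional hypercube Q_5 has 32 vertices and each vertex has degree 5.
Total edges = 32 * 5 / 2 = 80.
Diameter = 5 (max Hamming distance between binary labels).
Hypercubes are bipartite (partition by parity of binary representation).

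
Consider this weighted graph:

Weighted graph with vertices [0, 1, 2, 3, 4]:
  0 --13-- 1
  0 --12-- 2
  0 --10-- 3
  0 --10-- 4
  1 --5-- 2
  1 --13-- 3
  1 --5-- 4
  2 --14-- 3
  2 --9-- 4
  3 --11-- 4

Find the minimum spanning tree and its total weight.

Applying Kruskal's algorithm (sort edges by weight, add if no cycle):
  Add (1,2) w=5
  Add (1,4) w=5
  Skip (2,4) w=9 (creates cycle)
  Add (0,3) w=10
  Add (0,4) w=10
  Skip (3,4) w=11 (creates cycle)
  Skip (0,2) w=12 (creates cycle)
  Skip (0,1) w=13 (creates cycle)
  Skip (1,3) w=13 (creates cycle)
  Skip (2,3) w=14 (creates cycle)
MST weight = 30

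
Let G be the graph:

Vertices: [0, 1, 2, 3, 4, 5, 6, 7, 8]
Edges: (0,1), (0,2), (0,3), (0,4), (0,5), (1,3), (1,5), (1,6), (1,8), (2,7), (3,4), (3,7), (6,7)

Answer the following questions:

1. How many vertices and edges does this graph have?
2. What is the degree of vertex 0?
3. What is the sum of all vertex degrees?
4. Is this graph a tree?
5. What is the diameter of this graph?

Count: 9 vertices, 13 edges.
Vertex 0 has neighbors [1, 2, 3, 4, 5], degree = 5.
Handshaking lemma: 2 * 13 = 26.
A tree on 9 vertices has 8 edges. This graph has 13 edges (5 extra). Not a tree.
Diameter (longest shortest path) = 3.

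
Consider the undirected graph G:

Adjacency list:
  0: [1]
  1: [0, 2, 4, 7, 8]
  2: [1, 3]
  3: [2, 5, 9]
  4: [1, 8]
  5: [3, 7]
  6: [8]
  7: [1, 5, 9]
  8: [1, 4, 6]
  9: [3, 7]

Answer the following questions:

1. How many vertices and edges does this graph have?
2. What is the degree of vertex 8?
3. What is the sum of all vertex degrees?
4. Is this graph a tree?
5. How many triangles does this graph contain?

Count: 10 vertices, 12 edges.
Vertex 8 has neighbors [1, 4, 6], degree = 3.
Handshaking lemma: 2 * 12 = 24.
A tree on 10 vertices has 9 edges. This graph has 12 edges (3 extra). Not a tree.
Number of triangles = 1.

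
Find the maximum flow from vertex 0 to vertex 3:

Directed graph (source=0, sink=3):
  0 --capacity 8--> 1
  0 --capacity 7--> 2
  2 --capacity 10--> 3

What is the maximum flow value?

Computing max flow:
  Flow on (0->2): 7/7
  Flow on (2->3): 7/10
Maximum flow = 7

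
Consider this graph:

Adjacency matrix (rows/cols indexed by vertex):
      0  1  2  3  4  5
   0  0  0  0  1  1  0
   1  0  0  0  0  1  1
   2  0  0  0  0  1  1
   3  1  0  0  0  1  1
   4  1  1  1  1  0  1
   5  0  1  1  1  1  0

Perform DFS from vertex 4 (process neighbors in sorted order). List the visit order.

DFS from vertex 4 (neighbors processed in ascending order):
Visit order: 4, 0, 3, 5, 1, 2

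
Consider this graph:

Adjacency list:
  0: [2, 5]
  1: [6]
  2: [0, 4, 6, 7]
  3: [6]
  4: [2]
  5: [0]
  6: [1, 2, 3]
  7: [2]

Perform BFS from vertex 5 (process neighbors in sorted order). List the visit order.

BFS from vertex 5 (neighbors processed in ascending order):
Visit order: 5, 0, 2, 4, 6, 7, 1, 3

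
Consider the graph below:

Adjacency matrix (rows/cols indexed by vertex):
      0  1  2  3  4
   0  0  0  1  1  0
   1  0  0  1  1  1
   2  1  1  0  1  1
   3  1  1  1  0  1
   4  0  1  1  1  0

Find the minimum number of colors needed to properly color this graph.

The graph has a maximum clique of size 4 (lower bound on chromatic number).
A valid 4-coloring: {0: 2, 1: 2, 2: 0, 3: 1, 4: 3}.
Chromatic number = 4.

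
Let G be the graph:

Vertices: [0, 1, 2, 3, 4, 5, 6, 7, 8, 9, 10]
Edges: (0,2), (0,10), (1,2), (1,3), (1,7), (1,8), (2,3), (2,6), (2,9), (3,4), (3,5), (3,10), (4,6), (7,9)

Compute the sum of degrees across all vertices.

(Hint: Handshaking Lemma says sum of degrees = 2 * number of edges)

Count edges: 14 edges.
By Handshaking Lemma: sum of degrees = 2 * 14 = 28.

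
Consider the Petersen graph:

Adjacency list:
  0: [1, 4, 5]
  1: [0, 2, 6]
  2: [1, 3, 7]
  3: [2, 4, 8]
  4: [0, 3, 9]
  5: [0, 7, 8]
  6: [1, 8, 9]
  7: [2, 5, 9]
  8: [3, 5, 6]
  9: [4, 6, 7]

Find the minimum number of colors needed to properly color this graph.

The Petersen graph contains odd cycles (e.g. the outer 5-cycle), so chi >= 3.
A proper 3-coloring exists (it is a well-known 3-chromatic graph).
Chromatic number = 3.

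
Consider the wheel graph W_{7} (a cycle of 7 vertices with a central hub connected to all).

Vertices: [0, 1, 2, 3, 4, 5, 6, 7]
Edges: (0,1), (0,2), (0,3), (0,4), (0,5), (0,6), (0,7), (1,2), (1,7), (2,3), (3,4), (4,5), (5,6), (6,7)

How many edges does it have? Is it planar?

Wheel graph W_{7}: 7 cycle edges + 7 spoke edges = 14 edges.
Total vertices: 8.
The graph is planar.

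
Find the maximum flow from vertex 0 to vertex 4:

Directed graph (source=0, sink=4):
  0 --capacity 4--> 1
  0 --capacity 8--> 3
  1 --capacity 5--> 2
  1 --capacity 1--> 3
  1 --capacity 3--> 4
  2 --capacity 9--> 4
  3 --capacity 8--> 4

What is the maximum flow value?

Computing max flow:
  Flow on (0->1): 4/4
  Flow on (0->3): 8/8
  Flow on (1->2): 1/5
  Flow on (1->4): 3/3
  Flow on (2->4): 1/9
  Flow on (3->4): 8/8
Maximum flow = 12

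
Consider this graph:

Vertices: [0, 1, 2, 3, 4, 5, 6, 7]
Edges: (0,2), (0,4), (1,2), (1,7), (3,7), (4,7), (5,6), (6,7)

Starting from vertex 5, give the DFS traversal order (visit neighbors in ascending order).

DFS from vertex 5 (neighbors processed in ascending order):
Visit order: 5, 6, 7, 1, 2, 0, 4, 3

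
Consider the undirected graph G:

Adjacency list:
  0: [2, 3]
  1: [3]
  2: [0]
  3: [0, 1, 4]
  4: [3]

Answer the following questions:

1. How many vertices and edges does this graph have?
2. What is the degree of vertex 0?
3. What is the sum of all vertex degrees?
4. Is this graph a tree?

Count: 5 vertices, 4 edges.
Vertex 0 has neighbors [2, 3], degree = 2.
Handshaking lemma: 2 * 4 = 8.
A graph is a tree iff it is connected and has exactly n-1 edges. This graph is connected (all 5 vertices in one component) and has 5-1 = 4 edges. It is a tree.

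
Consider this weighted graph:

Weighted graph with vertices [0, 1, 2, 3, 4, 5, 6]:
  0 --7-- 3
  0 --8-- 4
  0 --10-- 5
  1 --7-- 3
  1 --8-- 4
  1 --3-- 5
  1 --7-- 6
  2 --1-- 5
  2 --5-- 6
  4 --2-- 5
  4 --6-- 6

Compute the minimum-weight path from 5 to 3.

Using Dijkstra's algorithm from vertex 5:
Shortest path: 5 -> 1 -> 3
Total weight: 3 + 7 = 10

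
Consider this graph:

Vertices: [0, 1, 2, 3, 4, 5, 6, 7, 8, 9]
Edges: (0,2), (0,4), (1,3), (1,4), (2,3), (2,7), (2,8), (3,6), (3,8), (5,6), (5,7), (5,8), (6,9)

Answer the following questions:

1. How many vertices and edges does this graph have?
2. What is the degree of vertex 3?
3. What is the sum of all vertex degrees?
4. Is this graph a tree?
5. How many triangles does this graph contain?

Count: 10 vertices, 13 edges.
Vertex 3 has neighbors [1, 2, 6, 8], degree = 4.
Handshaking lemma: 2 * 13 = 26.
A tree on 10 vertices has 9 edges. This graph has 13 edges (4 extra). Not a tree.
Number of triangles = 1.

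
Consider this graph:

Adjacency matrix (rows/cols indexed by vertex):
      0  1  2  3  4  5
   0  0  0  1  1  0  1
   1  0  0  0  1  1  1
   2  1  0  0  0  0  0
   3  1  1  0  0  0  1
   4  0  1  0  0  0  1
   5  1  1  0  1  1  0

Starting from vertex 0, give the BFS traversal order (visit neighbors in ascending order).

BFS from vertex 0 (neighbors processed in ascending order):
Visit order: 0, 2, 3, 5, 1, 4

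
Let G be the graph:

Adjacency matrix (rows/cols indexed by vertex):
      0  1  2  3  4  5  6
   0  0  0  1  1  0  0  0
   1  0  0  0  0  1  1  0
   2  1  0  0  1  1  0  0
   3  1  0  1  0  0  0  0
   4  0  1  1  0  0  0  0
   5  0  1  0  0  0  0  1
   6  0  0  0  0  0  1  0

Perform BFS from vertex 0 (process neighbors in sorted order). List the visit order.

BFS from vertex 0 (neighbors processed in ascending order):
Visit order: 0, 2, 3, 4, 1, 5, 6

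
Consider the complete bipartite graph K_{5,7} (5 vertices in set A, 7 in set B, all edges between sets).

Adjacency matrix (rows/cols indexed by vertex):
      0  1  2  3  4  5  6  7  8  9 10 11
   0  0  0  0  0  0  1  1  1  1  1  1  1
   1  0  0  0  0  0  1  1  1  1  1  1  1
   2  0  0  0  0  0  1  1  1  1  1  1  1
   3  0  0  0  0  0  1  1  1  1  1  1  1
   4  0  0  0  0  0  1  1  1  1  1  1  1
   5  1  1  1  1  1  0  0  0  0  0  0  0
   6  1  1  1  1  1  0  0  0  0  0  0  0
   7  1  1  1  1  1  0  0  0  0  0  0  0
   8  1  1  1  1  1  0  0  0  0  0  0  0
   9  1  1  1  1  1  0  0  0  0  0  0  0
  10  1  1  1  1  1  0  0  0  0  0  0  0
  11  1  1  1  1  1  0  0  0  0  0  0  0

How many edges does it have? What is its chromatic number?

K_{5,7} has 5 * 7 = 35 edges.
Bipartite graphs have chromatic number 2 (color each partition differently).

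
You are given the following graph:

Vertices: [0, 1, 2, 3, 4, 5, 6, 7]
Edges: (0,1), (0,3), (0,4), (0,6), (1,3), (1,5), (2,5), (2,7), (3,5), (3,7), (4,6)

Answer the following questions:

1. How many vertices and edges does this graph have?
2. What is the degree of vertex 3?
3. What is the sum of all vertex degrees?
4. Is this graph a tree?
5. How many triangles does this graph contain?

Count: 8 vertices, 11 edges.
Vertex 3 has neighbors [0, 1, 5, 7], degree = 4.
Handshaking lemma: 2 * 11 = 22.
A tree on 8 vertices has 7 edges. This graph has 11 edges (4 extra). Not a tree.
Number of triangles = 3.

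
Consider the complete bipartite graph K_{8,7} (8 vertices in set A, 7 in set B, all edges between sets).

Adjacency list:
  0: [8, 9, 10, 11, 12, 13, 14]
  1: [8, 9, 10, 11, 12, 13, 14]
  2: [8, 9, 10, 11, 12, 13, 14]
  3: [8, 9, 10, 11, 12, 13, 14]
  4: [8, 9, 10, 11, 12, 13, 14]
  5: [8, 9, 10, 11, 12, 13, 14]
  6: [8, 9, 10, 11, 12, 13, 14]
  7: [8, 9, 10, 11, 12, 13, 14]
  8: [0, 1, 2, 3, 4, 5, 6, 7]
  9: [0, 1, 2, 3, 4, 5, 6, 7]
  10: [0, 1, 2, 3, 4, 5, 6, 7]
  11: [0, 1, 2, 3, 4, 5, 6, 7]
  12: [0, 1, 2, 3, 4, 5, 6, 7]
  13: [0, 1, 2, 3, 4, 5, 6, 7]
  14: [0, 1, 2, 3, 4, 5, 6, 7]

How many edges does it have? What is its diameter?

K_{8,7} has 8 * 7 = 56 edges.
Any vertex reaches any opposite-side vertex in 1 step; same-side vertices reach in 2 steps via any opposite-side vertex.
Diameter = 2.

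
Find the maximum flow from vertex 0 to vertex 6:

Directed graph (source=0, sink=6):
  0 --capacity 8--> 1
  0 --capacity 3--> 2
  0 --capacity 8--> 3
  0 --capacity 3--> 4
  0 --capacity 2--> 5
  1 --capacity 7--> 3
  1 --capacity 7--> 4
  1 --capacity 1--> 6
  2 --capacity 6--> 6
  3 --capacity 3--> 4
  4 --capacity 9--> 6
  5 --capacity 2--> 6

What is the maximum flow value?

Computing max flow:
  Flow on (0->1): 7/8
  Flow on (0->2): 3/3
  Flow on (0->3): 3/8
  Flow on (0->5): 2/2
  Flow on (1->4): 6/7
  Flow on (1->6): 1/1
  Flow on (2->6): 3/6
  Flow on (3->4): 3/3
  Flow on (4->6): 9/9
  Flow on (5->6): 2/2
Maximum flow = 15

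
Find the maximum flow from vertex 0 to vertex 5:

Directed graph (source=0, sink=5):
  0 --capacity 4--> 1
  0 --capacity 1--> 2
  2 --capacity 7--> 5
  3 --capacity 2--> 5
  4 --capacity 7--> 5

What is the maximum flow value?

Computing max flow:
  Flow on (0->2): 1/1
  Flow on (2->5): 1/7
Maximum flow = 1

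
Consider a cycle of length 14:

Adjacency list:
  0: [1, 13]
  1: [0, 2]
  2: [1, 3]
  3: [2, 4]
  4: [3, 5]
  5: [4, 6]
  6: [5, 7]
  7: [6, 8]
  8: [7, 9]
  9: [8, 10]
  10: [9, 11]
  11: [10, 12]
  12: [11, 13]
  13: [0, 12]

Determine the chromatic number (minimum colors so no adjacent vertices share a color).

This is an even cycle (C_14). Even cycles are bipartite.
Chromatic number = 2.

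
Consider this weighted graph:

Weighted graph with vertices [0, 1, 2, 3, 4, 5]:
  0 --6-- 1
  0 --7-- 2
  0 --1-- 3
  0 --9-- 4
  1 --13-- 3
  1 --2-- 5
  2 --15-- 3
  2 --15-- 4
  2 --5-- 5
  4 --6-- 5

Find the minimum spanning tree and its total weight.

Applying Kruskal's algorithm (sort edges by weight, add if no cycle):
  Add (0,3) w=1
  Add (1,5) w=2
  Add (2,5) w=5
  Add (0,1) w=6
  Add (4,5) w=6
  Skip (0,2) w=7 (creates cycle)
  Skip (0,4) w=9 (creates cycle)
  Skip (1,3) w=13 (creates cycle)
  Skip (2,4) w=15 (creates cycle)
  Skip (2,3) w=15 (creates cycle)
MST weight = 20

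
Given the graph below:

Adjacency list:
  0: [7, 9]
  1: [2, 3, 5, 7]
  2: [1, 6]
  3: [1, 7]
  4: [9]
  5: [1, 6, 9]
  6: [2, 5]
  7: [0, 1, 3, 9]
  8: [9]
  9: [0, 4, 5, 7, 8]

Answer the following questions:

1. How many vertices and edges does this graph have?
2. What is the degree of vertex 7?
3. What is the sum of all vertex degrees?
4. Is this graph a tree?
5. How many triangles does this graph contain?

Count: 10 vertices, 13 edges.
Vertex 7 has neighbors [0, 1, 3, 9], degree = 4.
Handshaking lemma: 2 * 13 = 26.
A tree on 10 vertices has 9 edges. This graph has 13 edges (4 extra). Not a tree.
Number of triangles = 2.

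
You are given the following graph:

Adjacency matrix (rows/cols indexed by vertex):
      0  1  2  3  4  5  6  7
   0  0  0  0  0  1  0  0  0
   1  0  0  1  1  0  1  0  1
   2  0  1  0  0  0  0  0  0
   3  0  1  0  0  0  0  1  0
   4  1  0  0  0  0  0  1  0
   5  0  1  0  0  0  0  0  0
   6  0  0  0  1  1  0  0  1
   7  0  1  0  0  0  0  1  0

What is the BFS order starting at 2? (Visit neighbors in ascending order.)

BFS from vertex 2 (neighbors processed in ascending order):
Visit order: 2, 1, 3, 5, 7, 6, 4, 0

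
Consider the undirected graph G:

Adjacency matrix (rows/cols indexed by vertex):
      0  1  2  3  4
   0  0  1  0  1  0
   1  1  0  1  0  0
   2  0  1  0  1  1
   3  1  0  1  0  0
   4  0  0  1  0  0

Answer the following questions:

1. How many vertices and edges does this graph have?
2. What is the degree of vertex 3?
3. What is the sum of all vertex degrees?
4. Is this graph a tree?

Count: 5 vertices, 5 edges.
Vertex 3 has neighbors [0, 2], degree = 2.
Handshaking lemma: 2 * 5 = 10.
A tree on 5 vertices has 4 edges. This graph has 5 edges (1 extra). Not a tree.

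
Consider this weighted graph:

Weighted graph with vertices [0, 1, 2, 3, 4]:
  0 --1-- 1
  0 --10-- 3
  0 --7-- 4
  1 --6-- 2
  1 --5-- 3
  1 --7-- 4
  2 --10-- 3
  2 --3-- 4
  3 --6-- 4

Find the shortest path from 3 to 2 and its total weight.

Using Dijkstra's algorithm from vertex 3:
Shortest path: 3 -> 4 -> 2
Total weight: 6 + 3 = 9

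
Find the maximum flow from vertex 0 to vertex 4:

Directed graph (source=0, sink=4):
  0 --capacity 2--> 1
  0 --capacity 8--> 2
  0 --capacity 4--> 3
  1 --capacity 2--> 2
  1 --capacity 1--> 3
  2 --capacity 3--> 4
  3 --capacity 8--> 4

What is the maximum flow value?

Computing max flow:
  Flow on (0->1): 1/2
  Flow on (0->2): 3/8
  Flow on (0->3): 4/4
  Flow on (1->3): 1/1
  Flow on (2->4): 3/3
  Flow on (3->4): 5/8
Maximum flow = 8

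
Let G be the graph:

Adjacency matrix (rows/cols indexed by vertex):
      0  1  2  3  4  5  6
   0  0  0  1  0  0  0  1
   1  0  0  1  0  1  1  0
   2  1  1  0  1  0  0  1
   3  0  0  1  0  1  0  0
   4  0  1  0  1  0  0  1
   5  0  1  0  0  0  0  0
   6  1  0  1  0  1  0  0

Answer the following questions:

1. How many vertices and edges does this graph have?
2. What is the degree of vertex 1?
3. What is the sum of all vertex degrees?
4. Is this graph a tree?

Count: 7 vertices, 9 edges.
Vertex 1 has neighbors [2, 4, 5], degree = 3.
Handshaking lemma: 2 * 9 = 18.
A tree on 7 vertices has 6 edges. This graph has 9 edges (3 extra). Not a tree.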